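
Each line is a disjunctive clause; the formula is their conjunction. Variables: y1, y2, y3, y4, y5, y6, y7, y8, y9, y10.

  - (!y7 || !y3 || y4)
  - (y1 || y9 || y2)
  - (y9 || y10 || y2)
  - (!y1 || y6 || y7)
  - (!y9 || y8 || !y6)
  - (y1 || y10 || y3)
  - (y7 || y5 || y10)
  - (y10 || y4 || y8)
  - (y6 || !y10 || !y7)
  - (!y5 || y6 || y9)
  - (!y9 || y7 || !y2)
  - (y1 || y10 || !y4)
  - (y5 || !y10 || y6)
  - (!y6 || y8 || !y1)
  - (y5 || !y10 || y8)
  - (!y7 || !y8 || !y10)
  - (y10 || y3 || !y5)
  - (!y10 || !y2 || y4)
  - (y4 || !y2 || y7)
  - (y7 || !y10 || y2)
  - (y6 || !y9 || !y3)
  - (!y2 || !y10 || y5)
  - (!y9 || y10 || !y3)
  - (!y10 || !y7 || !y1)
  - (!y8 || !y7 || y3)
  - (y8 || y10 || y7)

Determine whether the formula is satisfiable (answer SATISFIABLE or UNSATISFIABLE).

Branch on y1: take y1 = True.
For the remaining variables, y2 = True, y3 = False, y4 = True, y5 = False, y6 = False, y7 = True, y8 = False, y9 = False, y10 = False works.
Every clause has at least one true literal under this assignment.
So y1=1, y2=1, y3=0, y4=1, y5=0, y6=0, y7=1, y8=0, y9=0, y10=0 is a satisfying assignment.

SATISFIABLE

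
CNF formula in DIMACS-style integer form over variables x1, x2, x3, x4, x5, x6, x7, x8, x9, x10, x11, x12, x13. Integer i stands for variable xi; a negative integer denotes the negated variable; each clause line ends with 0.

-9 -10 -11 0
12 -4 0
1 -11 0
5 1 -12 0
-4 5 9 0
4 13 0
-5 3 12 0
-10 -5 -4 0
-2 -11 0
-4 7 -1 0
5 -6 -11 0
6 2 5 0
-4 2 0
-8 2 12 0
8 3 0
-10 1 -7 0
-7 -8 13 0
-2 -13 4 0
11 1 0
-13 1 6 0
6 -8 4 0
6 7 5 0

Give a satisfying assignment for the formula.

x1 = True  x2 = False  x3 = True  x4 = False  x5 = True  x6 = True  x7 = True  x8 = False  x9 = True  x10 = True  x11 = False  x12 = True  x13 = True

Check each clause:
  1. (!x9 || !x10 || !x11) — !x11 is true.
  2. (x12 || !x4) — x12 is true.
  3. (x1 || !x11) — x1 is true.
  4. (x1 || !x12 || x5) — x1 is true.
  5. (x5 || !x4 || x9) — x9 is true.
  6. (x13 || x4) — x13 is true.
  7. (x12 || !x5 || x3) — x3 is true.
  8. (!x5 || !x10 || !x4) — !x4 is true.
  9. (!x2 || !x11) — !x11 is true.
  10. (!x4 || x7 || !x1) — !x4 is true.
  11. (!x11 || x5 || !x6) — x5 is true.
  12. (x5 || x6 || x2) — x5 is true.
  13. (!x4 || x2) — !x4 is true.
  14. (x2 || !x8 || x12) — !x8 is true.
  15. (x3 || x8) — x3 is true.
  16. (!x7 || x1 || !x10) — x1 is true.
  17. (x13 || !x8 || !x7) — !x8 is true.
  18. (x4 || !x2 || !x13) — !x2 is true.
  19. (x1 || x11) — x1 is true.
  20. (x6 || !x13 || x1) — x1 is true.
  21. (!x8 || x4 || x6) — !x8 is true.
  22. (x5 || x6 || x7) — x5 is true.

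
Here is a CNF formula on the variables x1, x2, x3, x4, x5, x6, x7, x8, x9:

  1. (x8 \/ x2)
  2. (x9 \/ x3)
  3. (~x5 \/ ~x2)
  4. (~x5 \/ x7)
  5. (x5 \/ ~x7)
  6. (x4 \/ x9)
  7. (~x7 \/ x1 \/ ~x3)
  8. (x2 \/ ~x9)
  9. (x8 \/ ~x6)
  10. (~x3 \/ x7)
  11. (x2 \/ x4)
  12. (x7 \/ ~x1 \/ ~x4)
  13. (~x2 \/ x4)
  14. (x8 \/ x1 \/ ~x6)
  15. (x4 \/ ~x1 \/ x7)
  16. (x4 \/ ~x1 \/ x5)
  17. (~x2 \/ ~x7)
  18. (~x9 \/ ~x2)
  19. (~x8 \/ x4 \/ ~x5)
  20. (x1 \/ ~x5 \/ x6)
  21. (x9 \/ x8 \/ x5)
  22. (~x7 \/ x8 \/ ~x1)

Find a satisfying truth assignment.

x1=T, x2=F, x3=T, x4=T, x5=T, x6=T, x7=T, x8=T, x9=F

Set x1 = True and propagate.
Set x2 = False and propagate.
  then x8 is forced to True.
  then x9 is forced to False.
  then x3 is forced to True.
  then x4 is forced to True.
  then x7 is forced to True.
  then x5 is forced to True.
x6 is now unconstrained; take x6 = True.
Check each clause:
  1. (x2 \/ x8) — x8 is true.
  2. (x3 \/ x9) — x3 is true.
  3. (~x2 \/ ~x5) — ~x2 is true.
  4. (x7 \/ ~x5) — x7 is true.
  5. (~x7 \/ x5) — x5 is true.
  6. (x9 \/ x4) — x4 is true.
  7. (~x3 \/ x1 \/ ~x7) — x1 is true.
  8. (x2 \/ ~x9) — ~x9 is true.
  9. (~x6 \/ x8) — x8 is true.
  10. (~x3 \/ x7) — x7 is true.
  11. (x4 \/ x2) — x4 is true.
  12. (x7 \/ ~x1 \/ ~x4) — x7 is true.
  13. (x4 \/ ~x2) — x4 is true.
  14. (x1 \/ x8 \/ ~x6) — x8 is true.
  15. (x7 \/ x4 \/ ~x1) — x4 is true.
  16. (x5 \/ x4 \/ ~x1) — x4 is true.
  17. (~x2 \/ ~x7) — ~x2 is true.
  18. (~x2 \/ ~x9) — ~x2 is true.
  19. (~x8 \/ x4 \/ ~x5) — x4 is true.
  20. (x1 \/ ~x5 \/ x6) — x1 is true.
  21. (x8 \/ x5 \/ x9) — x8 is true.
  22. (x8 \/ ~x7 \/ ~x1) — x8 is true.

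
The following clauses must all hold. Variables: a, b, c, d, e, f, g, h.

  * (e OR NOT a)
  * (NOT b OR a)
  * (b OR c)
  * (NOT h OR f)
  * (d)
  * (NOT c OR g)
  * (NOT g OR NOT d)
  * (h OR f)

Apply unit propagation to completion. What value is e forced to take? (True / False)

(d) stands alone — d = True.
In (NOT g OR NOT d), NOT d is now false; NOT g must hold, so g = False.
In (g OR NOT c), g is now false; NOT c must hold, so c = False.
From (c OR b) and c = False: b = True.
From (NOT b OR a) and b = True: a = True.
From (NOT a OR e) and a = True: e = True.

True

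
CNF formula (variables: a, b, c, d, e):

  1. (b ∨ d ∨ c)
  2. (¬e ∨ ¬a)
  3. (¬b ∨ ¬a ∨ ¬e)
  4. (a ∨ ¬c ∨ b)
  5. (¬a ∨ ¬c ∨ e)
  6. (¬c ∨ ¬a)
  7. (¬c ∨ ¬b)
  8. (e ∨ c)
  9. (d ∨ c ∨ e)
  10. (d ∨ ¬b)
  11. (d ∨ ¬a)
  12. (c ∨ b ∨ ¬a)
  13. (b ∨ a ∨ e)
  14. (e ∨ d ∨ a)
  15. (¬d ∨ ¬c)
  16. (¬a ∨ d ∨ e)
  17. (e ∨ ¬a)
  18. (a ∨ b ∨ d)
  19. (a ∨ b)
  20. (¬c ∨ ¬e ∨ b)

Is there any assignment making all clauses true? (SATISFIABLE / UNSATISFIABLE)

SATISFIABLE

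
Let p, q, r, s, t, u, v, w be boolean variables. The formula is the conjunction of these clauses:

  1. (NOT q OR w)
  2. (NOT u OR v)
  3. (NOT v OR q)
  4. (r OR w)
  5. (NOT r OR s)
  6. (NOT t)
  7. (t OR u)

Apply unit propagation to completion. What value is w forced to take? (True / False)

True

Unit clause (NOT t) sets t = False.
From (u OR t) and t = False: u = True.
In (v OR NOT u), NOT u is now false; v must hold, so v = True.
From (NOT v OR q) and v = True: q = True.
From (NOT q OR w) and q = True: w = True.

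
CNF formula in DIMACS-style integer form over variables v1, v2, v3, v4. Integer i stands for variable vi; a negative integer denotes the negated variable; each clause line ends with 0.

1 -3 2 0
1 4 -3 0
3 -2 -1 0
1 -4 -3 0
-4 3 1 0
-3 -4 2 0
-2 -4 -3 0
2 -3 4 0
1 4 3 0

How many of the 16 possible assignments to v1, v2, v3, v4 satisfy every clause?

3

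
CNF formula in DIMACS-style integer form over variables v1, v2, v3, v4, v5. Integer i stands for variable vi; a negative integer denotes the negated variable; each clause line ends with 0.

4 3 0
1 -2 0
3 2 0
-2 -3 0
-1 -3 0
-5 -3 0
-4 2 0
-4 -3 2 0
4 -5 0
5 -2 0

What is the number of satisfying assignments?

2

The models are:
  v1=0 v2=0 v3=1 v4=0 v5=0
  v1=1 v2=1 v3=0 v4=1 v5=1
That's 2 in total.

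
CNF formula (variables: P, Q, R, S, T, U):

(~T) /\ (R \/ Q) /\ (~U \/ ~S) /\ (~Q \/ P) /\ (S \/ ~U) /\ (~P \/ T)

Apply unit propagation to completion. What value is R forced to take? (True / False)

(~T) is a unit clause: T = False.
From (~P \/ T) and T = False: P = False.
(~Q \/ P): since P = False, the clause reduces to (~Q). Q = False.
(R \/ Q): since Q = False, the clause reduces to (R). R = True.

True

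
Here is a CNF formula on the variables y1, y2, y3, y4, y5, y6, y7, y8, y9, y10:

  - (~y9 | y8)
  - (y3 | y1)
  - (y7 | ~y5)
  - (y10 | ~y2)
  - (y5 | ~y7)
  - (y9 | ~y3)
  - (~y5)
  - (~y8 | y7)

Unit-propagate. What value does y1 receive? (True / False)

Unit clause (~y5) sets y5 = False.
In (y5 | ~y7), y5 is now false; ~y7 must hold, so y7 = False.
In (y7 | ~y8), y7 is now false; ~y8 must hold, so y8 = False.
(y8 | ~y9): since y8 = False, the clause reduces to (~y9). y9 = False.
From (~y3 | y9) and y9 = False: y3 = False.
In (y3 | y1), y3 is now false; y1 must hold, so y1 = True.

True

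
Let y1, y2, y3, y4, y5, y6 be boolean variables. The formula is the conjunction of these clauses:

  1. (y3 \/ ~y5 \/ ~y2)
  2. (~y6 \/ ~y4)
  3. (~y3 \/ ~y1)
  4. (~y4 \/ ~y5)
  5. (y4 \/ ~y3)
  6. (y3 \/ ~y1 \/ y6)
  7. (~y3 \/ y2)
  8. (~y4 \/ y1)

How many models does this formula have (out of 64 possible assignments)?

9

Split on y3, then y4.
  y3=1, y4=1: a clause becomes empty — 0.
  y3=1, y4=0: a clause becomes empty — 0.
  y3=0, y4=1: a clause becomes empty — 0.
  y3=0, y4=0: 9 of the 16 assignments to (y1,y2,y5,y6) work.
Total: 0 + 0 + 0 + 9 = 9.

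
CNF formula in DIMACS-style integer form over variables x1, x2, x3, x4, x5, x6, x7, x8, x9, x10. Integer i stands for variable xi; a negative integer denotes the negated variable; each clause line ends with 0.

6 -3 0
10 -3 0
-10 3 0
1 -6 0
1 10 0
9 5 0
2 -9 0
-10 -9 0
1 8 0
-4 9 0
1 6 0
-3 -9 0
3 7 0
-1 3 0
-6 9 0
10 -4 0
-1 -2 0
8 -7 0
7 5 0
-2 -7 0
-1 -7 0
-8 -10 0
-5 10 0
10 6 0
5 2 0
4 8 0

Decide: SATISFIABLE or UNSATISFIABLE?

UNSATISFIABLE

x10 = True:
  propagation gives x3=True, x6=True, x1=True, x9=False; an empty clause results — contradiction.
x10 = False:
  propagation gives x3=False, x1=True; an empty clause results — contradiction.
Every branch closes, so no satisfying assignment exists.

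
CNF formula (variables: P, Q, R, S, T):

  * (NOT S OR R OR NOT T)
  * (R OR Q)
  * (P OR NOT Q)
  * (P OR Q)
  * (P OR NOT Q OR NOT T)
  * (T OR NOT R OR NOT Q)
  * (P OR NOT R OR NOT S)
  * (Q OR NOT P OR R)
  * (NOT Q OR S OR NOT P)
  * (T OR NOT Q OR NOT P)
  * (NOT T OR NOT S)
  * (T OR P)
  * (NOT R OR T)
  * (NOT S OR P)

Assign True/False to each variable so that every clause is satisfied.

P = T, Q = F, R = T, S = F, T = T

Branch on P: take P = True.
Try Q = False.
  then R is forced to True.
  then T is forced to True.
  then S is forced to False.
Every clause has at least one true literal under this assignment.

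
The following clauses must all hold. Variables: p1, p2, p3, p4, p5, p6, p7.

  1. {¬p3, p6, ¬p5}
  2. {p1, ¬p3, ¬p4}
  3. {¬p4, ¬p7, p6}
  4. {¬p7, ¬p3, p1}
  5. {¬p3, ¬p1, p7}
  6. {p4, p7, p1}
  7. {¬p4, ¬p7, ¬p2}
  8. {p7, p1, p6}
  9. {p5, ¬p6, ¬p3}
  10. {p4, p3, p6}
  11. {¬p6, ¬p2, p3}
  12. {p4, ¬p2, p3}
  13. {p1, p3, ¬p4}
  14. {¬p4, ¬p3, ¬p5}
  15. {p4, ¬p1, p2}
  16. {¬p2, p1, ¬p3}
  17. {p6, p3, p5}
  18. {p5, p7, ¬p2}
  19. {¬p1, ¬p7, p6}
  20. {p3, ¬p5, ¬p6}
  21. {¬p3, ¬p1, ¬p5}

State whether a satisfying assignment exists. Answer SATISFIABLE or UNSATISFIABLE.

Try p1 = True.
Try p2 = False.
  then p4 is forced to True.
The remaining clauses are satisfied by p3 = False, p5 = True, p6 = False, p7 = False.
Every clause has at least one true literal under this assignment.
So p1=T  p2=F  p3=F  p4=T  p5=T  p6=F  p7=F is a satisfying assignment.

SATISFIABLE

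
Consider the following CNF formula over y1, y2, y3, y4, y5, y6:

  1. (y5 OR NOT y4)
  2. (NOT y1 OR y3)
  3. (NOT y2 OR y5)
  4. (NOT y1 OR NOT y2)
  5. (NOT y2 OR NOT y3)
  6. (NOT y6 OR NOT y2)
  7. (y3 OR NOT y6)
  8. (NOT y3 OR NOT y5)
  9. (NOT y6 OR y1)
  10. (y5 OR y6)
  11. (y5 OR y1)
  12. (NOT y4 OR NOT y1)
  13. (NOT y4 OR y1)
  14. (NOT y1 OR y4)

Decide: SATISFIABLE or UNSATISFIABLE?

Pure literal: y2 appears only negated; assign y2 = False.
Branch on y1: take y1 = False.
  then y6 is forced to False.
  then y5 is forced to True.
  then y3 is forced to False.
  then y4 is forced to False.
Every clause has at least one true literal under this assignment.
So y1=False, y2=False, y3=False, y4=False, y5=True, y6=False is a satisfying assignment.

SATISFIABLE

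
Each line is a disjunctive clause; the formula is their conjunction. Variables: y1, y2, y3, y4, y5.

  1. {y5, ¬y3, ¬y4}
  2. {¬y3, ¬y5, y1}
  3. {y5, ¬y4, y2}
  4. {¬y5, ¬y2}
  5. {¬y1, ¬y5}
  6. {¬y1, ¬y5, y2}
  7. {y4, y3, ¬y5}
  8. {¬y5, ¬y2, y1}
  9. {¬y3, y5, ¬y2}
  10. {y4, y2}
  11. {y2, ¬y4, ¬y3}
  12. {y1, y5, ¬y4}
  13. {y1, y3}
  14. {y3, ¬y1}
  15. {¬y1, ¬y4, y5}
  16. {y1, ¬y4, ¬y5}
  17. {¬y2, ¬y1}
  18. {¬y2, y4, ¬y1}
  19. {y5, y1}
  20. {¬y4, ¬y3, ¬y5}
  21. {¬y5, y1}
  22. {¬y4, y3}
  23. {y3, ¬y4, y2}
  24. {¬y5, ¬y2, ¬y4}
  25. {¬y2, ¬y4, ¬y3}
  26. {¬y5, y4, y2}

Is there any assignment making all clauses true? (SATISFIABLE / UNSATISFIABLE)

y5 = True:
  propagation gives y2=False, y1=False; an empty clause results — contradiction.
y5 = False:
  propagation gives y1=True, y3=True, y4=False, y2=False; an empty clause results — contradiction.
Every branch closes, so no satisfying assignment exists.

UNSATISFIABLE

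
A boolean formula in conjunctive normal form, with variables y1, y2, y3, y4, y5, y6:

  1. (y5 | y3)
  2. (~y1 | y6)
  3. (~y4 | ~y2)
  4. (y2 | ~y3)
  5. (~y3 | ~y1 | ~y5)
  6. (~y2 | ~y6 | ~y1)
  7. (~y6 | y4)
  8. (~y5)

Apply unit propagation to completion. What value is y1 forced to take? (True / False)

False

(~y5) is a unit clause: y5 = False.
(y5 | y3) with y5 = False leaves only y3, so y3 = True.
(~y3 | y2) with y3 = True leaves only y2, so y2 = True.
(~y4 | ~y2) with y2 = True leaves only ~y4, so y4 = False.
From (~y6 | y4) and y4 = False: y6 = False.
In (y6 | ~y1), y6 is now false; ~y1 must hold, so y1 = False.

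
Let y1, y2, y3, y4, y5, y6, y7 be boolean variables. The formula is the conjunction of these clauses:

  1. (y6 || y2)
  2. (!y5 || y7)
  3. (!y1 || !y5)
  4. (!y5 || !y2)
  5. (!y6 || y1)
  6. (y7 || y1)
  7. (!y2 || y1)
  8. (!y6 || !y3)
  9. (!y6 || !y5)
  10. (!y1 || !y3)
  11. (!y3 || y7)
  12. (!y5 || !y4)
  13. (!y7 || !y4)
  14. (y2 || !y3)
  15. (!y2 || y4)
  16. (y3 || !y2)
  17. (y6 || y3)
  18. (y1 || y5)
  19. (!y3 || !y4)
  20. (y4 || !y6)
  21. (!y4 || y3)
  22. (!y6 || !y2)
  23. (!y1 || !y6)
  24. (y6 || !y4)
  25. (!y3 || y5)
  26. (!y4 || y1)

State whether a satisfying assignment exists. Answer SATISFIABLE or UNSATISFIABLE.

y3 = True:
  propagation gives y6=False, y2=True, y5=False; an empty clause results — contradiction.
y3 = False:
  propagation gives y2=False, y6=True, y1=True; an empty clause results — contradiction.
Every branch closes, so no satisfying assignment exists.

UNSATISFIABLE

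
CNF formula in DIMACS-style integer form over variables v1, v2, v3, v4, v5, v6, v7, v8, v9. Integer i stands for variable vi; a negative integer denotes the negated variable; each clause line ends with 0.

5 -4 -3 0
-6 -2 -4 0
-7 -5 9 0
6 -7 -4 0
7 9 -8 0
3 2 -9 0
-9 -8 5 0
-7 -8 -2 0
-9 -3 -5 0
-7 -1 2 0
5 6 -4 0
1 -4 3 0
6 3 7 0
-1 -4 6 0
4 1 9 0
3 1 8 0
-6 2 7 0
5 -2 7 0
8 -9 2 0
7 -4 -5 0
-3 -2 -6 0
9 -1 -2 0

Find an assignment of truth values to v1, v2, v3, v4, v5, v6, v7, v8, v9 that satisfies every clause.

v1 = True, v2 = True, v3 = False, v4 = False, v5 = True, v6 = True, v7 = False, v8 = True, v9 = True

Check each clause:
  1. {¬v4, v5, ¬v3} — ¬v3 is true.
  2. {¬v4, ¬v2, ¬v6} — ¬v4 is true.
  3. {¬v7, v9, ¬v5} — v9 is true.
  4. {v6, ¬v7, ¬v4} — ¬v7 is true.
  5. {v9, ¬v8, v7} — v9 is true.
  6. {v3, ¬v9, v2} — v2 is true.
  7. {¬v8, v5, ¬v9} — v5 is true.
  8. {¬v8, ¬v2, ¬v7} — ¬v7 is true.
  9. {¬v9, ¬v5, ¬v3} — ¬v3 is true.
  10. {¬v1, ¬v7, v2} — ¬v7 is true.
  11. {¬v4, v5, v6} — ¬v4 is true.
  12. {¬v4, v3, v1} — v1 is true.
  13. {v3, v6, v7} — v6 is true.
  14. {¬v4, v6, ¬v1} — ¬v4 is true.
  15. {v1, v9, v4} — v9 is true.
  16. {v8, v1, v3} — v8 is true.
  17. {v2, ¬v6, v7} — v2 is true.
  18. {v7, ¬v2, v5} — v5 is true.
  19. {v8, ¬v9, v2} — v8 is true.
  20. {v7, ¬v5, ¬v4} — ¬v4 is true.
  21. {¬v2, ¬v3, ¬v6} — ¬v3 is true.
  22. {¬v1, v9, ¬v2} — v9 is true.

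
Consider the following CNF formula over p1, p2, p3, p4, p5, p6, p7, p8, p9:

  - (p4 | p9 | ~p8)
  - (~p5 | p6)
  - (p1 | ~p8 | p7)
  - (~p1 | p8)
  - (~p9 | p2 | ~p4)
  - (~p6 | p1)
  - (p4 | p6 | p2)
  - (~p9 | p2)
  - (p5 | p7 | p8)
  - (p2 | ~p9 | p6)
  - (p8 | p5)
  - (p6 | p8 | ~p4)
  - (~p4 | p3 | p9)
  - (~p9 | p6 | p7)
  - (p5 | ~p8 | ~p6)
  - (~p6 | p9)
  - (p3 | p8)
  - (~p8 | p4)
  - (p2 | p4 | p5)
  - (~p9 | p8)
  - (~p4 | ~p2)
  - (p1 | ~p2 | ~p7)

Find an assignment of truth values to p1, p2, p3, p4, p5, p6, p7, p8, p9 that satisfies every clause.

p1 = True  p2 = False  p3 = True  p4 = True  p5 = False  p6 = False  p7 = False  p8 = True  p9 = False

Pure literal: p3 appears only positively; assign p3 = True.
Try p1 = True.
  then p8 is forced to True.
  then p4 is forced to True.
  then p2 is forced to False.
  then p9 is forced to False.
  then p6 is forced to False.
  then p5 is forced to False.
p7 is now unconstrained; take p7 = False.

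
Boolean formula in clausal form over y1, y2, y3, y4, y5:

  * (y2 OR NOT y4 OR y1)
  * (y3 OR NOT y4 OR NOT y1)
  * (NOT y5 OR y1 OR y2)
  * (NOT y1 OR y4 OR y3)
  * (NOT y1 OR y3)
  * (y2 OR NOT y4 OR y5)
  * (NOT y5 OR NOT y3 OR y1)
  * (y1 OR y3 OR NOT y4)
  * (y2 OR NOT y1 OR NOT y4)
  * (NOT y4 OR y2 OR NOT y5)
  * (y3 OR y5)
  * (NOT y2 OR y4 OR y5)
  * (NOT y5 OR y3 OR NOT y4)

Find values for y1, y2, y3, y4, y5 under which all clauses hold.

y1 = True, y2 = False, y3 = True, y4 = False, y5 = False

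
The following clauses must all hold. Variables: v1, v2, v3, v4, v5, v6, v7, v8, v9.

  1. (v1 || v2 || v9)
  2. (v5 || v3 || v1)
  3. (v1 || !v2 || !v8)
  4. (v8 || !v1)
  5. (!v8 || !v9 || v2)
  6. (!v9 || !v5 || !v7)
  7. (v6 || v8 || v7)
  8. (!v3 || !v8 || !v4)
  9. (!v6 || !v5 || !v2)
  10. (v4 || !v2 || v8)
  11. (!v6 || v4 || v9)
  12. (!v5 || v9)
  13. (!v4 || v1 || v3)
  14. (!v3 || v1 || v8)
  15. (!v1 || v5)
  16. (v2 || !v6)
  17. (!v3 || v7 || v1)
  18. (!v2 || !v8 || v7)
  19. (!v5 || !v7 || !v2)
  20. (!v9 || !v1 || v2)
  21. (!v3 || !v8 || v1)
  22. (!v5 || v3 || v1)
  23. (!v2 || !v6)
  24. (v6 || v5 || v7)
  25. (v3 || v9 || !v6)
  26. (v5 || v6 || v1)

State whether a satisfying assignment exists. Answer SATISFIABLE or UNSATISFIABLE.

UNSATISFIABLE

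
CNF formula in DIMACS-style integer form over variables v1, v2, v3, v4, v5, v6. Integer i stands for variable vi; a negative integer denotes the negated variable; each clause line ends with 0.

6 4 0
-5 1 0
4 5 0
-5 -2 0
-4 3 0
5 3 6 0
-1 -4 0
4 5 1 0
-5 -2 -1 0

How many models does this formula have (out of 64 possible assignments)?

6

The models are:
  v1=F v2=F v3=T v4=T v5=F v6=F
  v1=F v2=F v3=T v4=T v5=F v6=T
  v1=F v2=T v3=T v4=T v5=F v6=F
  v1=F v2=T v3=T v4=T v5=F v6=T
  v1=T v2=F v3=F v4=F v5=T v6=T
  v1=T v2=F v3=T v4=F v5=T v6=T
That's 6 in total.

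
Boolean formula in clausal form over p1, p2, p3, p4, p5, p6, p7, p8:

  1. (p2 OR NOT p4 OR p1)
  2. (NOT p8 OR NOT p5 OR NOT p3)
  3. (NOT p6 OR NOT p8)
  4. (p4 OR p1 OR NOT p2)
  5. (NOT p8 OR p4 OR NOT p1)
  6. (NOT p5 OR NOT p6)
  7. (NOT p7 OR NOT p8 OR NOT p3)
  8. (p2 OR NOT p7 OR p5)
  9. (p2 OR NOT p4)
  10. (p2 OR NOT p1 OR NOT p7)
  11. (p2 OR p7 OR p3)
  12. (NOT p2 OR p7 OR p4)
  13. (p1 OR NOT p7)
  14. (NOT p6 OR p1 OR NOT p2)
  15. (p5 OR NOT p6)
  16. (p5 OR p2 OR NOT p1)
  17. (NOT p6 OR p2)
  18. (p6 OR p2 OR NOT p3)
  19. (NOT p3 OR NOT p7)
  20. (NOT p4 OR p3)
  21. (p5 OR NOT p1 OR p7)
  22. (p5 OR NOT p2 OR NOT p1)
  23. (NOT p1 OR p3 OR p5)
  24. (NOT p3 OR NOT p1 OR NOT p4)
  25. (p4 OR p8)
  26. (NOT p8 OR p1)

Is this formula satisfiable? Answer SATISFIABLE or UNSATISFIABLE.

SATISFIABLE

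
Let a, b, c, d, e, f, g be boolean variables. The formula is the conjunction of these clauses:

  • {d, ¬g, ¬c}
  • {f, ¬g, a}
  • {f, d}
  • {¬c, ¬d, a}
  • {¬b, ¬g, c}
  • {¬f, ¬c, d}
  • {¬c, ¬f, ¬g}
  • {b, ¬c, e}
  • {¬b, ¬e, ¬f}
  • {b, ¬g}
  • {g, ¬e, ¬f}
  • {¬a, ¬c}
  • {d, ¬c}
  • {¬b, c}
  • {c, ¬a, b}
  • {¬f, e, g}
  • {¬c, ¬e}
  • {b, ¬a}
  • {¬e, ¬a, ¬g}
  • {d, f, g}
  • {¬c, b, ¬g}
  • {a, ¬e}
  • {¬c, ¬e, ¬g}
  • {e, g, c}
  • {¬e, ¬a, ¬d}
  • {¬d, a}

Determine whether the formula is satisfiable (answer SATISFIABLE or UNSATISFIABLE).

UNSATISFIABLE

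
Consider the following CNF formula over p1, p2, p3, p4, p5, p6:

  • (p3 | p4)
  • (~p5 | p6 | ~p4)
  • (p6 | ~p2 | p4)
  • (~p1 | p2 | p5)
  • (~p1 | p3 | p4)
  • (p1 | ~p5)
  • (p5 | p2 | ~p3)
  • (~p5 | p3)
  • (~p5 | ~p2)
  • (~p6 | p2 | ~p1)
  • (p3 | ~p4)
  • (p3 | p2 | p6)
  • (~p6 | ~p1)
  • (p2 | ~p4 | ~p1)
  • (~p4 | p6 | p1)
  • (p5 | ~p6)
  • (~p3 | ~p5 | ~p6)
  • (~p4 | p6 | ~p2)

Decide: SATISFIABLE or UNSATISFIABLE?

Branch on p1: take p1 = True.
  then p6 is forced to False.
Set p2 = False and propagate.
  then p5 is forced to True.
  then p4 is forced to False.
  then p3 is forced to True.
Every clause has at least one true literal under this assignment.
So p1=True  p2=False  p3=True  p4=False  p5=True  p6=False is a satisfying assignment.

SATISFIABLE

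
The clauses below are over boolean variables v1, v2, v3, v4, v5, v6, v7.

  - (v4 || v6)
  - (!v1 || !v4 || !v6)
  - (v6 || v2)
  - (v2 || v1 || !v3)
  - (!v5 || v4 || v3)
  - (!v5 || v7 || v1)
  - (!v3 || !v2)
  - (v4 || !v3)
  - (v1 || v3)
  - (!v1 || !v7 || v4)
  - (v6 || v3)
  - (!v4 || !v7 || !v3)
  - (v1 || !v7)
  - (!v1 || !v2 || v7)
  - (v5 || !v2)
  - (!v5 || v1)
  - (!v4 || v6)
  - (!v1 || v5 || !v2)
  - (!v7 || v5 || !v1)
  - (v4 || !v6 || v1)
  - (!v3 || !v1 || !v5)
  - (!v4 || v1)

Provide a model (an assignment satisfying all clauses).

v1 = T  v2 = F  v3 = F  v4 = F  v5 = F  v6 = T  v7 = F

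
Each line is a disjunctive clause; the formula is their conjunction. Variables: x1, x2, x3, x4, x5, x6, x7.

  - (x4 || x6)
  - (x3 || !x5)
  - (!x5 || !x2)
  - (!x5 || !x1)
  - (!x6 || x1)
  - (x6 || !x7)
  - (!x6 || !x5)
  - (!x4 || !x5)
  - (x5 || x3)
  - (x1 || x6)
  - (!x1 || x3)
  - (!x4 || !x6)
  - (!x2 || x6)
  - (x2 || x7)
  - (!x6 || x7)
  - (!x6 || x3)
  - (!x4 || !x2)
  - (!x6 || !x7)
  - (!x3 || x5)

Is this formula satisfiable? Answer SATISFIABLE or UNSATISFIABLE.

UNSATISFIABLE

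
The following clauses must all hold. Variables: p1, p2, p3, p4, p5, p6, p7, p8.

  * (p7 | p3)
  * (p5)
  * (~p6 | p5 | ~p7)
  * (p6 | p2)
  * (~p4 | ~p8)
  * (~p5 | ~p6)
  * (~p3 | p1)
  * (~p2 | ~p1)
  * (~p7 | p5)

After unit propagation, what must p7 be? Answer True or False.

(p5) is a unit clause: p5 = True.
(~p5 | ~p6) with p5 = True leaves only ~p6, so p6 = False.
(p2 | p6): since p6 = False, the clause reduces to (p2). p2 = True.
In (~p1 | ~p2), ~p2 is now false; ~p1 must hold, so p1 = False.
In (~p3 | p1), p1 is now false; ~p3 must hold, so p3 = False.
In (p7 | p3), p3 is now false; p7 must hold, so p7 = True.

True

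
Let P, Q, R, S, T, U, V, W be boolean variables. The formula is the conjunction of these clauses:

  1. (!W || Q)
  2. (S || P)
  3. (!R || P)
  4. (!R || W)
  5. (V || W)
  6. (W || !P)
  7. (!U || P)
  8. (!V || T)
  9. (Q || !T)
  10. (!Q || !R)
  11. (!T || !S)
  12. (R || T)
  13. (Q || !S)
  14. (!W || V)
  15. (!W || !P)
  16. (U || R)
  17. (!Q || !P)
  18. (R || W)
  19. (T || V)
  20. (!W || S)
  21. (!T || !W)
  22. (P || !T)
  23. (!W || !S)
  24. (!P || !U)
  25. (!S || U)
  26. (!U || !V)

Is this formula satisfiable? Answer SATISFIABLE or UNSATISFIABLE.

UNSATISFIABLE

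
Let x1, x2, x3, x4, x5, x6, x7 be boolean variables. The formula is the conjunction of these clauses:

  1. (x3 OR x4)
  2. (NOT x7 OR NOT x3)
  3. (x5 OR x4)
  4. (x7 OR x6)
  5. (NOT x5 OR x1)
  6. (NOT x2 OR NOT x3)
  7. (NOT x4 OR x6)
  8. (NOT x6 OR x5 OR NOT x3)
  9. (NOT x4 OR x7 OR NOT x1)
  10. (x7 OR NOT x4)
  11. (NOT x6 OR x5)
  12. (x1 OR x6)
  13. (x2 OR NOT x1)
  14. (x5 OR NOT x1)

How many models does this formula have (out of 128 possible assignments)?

Satisfying assignments:
  x1=T x2=T x3=F x4=T x5=T x6=T x7=T
That's 1 in total.

1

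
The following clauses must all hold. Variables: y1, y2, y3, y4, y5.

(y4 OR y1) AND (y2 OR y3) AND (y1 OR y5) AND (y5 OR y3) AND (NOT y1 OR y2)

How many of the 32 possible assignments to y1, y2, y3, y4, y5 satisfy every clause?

9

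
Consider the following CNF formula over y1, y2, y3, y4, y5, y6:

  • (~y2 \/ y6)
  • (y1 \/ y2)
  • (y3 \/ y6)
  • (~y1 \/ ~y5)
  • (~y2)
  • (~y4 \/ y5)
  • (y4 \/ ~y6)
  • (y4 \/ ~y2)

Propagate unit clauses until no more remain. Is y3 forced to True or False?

(~y2) is a unit clause: y2 = False.
(y2 \/ y1): since y2 = False, the clause reduces to (y1). y1 = True.
From (~y5 \/ ~y1) and y1 = True: y5 = False.
(y5 \/ ~y4): since y5 = False, the clause reduces to (~y4). y4 = False.
From (~y6 \/ y4) and y4 = False: y6 = False.
(y3 \/ y6): since y6 = False, the clause reduces to (y3). y3 = True.

True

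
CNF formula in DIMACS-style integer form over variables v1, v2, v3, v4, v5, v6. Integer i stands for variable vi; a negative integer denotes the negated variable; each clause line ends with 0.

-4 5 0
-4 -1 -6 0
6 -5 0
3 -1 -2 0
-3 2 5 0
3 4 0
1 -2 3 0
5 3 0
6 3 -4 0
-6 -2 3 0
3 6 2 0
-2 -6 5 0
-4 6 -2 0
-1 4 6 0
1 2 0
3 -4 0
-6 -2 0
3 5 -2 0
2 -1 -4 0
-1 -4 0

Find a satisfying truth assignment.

v1=T, v2=F, v3=T, v4=F, v5=T, v6=T

Branch on v1: take v1 = True.
  then v4 is forced to False.
  then v3 is forced to True.
  then v6 is forced to True.
  then v2 is forced to False.
  then v5 is forced to True.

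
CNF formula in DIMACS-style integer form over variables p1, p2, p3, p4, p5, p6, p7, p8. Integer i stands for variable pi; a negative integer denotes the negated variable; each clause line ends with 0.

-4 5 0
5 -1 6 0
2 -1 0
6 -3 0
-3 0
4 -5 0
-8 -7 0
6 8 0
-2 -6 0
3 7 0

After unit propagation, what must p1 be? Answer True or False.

False

(NOT p3) stands alone — p3 = False.
In (p3 OR p7), p3 is now false; p7 must hold, so p7 = True.
(NOT p7 OR NOT p8): since p7 = True, the clause reduces to (NOT p8). p8 = False.
In (p8 OR p6), p8 is now false; p6 must hold, so p6 = True.
(NOT p6 OR NOT p2): since p6 = True, the clause reduces to (NOT p2). p2 = False.
From (p2 OR NOT p1) and p2 = False: p1 = False.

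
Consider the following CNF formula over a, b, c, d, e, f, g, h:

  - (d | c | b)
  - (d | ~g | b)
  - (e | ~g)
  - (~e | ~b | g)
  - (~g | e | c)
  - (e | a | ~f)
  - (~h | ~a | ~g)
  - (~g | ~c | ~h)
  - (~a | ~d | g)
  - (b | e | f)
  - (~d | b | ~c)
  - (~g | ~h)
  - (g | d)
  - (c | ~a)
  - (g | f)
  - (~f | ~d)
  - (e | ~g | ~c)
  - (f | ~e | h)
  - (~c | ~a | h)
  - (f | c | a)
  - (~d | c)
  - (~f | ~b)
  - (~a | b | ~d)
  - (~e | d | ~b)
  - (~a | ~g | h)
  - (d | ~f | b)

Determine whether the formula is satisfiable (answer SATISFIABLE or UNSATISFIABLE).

UNSATISFIABLE

g = True:
  propagation gives e=True, h=False, f=True, d=False; an empty clause results — contradiction.
g = False:
  propagation gives d=True, a=False, f=True; an empty clause results — contradiction.
Every branch closes, so no satisfying assignment exists.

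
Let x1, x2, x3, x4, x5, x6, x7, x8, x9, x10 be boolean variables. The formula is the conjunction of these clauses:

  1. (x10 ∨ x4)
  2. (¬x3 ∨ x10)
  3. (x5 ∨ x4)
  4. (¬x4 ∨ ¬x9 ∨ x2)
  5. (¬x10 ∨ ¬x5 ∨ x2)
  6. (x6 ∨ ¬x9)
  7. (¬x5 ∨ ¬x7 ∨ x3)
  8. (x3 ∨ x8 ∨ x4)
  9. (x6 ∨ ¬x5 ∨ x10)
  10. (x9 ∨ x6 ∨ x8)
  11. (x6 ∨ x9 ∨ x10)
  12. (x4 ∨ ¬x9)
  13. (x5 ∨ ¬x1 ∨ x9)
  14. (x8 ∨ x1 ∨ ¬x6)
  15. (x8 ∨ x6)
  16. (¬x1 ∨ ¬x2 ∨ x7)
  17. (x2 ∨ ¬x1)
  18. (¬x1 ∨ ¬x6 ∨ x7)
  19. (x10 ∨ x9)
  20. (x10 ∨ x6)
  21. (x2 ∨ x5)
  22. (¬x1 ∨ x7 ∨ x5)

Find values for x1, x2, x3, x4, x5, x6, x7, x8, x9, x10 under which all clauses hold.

x1=True  x2=True  x3=False  x4=True  x5=False  x6=True  x7=True  x8=False  x9=True  x10=True

Branch on x1: take x1 = True.
  then x2 is forced to True.
  then x7 is forced to True.
Branch on x3: take x3 = False.
  then x5 is forced to False.
  then x4 is forced to True.
  then x9 is forced to True.
  then x6 is forced to True.
x8, x10 are now unconstrained; take x8 = False, x10 = True.
Every clause has at least one true literal under this assignment.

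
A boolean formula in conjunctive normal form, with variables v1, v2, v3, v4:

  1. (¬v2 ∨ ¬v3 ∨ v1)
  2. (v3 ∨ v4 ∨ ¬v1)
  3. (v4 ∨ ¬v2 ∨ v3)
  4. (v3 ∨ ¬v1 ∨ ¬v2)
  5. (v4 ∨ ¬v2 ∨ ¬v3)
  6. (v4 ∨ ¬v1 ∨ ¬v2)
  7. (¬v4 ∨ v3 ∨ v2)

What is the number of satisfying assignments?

Satisfying assignments:
  v1=0 v2=0 v3=0 v4=0
  v1=0 v2=0 v3=1 v4=0
  v1=0 v2=0 v3=1 v4=1
  v1=0 v2=1 v3=0 v4=1
  v1=1 v2=0 v3=1 v4=0
  v1=1 v2=0 v3=1 v4=1
  v1=1 v2=1 v3=1 v4=1
That's 7 in total.

7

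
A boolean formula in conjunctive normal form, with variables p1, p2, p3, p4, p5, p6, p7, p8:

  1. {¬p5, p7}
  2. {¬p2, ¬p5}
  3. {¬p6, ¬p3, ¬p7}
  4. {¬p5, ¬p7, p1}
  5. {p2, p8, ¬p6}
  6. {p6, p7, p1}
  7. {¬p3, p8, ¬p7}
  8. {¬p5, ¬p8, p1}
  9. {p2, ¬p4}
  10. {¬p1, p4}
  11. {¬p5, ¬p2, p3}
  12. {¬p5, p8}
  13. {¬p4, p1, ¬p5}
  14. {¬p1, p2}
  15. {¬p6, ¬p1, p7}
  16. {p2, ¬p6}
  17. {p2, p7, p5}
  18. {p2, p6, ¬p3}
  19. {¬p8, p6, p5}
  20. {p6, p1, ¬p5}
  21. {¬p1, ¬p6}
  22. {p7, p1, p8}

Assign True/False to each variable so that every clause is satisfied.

p1 = F, p2 = T, p3 = F, p4 = F, p5 = F, p6 = T, p7 = T, p8 = F

Try p1 = False.
For the remaining variables, p2 = True, p3 = False, p4 = False, p5 = False, p6 = True, p7 = True, p8 = False works.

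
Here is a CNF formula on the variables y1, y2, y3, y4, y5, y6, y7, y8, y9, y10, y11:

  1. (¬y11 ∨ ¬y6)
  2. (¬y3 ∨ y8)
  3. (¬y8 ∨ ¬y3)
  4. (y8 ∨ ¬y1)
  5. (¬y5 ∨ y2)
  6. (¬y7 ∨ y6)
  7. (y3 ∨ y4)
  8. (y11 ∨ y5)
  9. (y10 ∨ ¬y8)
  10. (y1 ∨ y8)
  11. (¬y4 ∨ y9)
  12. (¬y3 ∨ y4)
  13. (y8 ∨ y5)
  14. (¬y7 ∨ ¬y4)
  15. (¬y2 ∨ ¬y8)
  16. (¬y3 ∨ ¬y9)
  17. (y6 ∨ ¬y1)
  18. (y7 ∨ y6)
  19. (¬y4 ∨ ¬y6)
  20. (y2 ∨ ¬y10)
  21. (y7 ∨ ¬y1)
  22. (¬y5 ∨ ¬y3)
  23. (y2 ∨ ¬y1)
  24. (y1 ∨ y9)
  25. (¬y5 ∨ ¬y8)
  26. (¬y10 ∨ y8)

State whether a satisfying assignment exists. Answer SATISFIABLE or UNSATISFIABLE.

y8 = True:
  propagation gives y3=False, y4=True, y10=True, y9=True; an empty clause results — contradiction.
y8 = False:
  propagation gives y3=False, y1=False; an empty clause results — contradiction.
Every branch closes, so no satisfying assignment exists.

UNSATISFIABLE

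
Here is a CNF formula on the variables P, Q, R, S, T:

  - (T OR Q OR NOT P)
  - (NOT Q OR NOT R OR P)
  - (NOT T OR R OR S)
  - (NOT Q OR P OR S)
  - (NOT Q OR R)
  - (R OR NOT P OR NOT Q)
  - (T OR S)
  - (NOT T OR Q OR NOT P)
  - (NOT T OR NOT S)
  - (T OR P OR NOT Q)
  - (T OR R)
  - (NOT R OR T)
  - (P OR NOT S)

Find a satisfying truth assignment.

P = True  Q = True  R = True  S = False  T = True

Branch on P: take P = True.
The remaining clauses are satisfied by Q = True, R = True, S = False, T = True.
Check each clause:
  1. (T OR Q OR NOT P) — Q is true.
  2. (P OR NOT Q OR NOT R) — P is true.
  3. (S OR R OR NOT T) — R is true.
  4. (P OR S OR NOT Q) — P is true.
  5. (R OR NOT Q) — R is true.
  6. (NOT Q OR NOT P OR R) — R is true.
  7. (T OR S) — T is true.
  8. (Q OR NOT T OR NOT P) — Q is true.
  9. (NOT S OR NOT T) — NOT S is true.
  10. (T OR NOT Q OR P) — P is true.
  11. (T OR R) — R is true.
  12. (T OR NOT R) — T is true.
  13. (NOT S OR P) — P is true.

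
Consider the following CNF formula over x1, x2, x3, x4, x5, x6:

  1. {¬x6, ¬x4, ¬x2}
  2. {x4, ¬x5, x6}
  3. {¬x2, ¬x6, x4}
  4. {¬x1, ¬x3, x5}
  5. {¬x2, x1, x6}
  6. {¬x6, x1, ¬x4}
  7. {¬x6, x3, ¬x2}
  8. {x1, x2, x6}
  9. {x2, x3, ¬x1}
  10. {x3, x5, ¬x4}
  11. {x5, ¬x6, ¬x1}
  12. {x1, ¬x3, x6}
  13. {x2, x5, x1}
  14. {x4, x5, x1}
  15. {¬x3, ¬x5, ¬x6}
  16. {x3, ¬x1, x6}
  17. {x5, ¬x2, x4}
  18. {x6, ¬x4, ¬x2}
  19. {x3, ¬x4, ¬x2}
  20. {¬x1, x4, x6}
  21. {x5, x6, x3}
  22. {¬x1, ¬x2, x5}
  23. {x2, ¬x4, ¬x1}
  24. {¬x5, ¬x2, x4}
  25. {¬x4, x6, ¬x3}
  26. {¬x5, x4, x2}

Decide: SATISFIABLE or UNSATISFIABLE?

x6 = True:
  x2 = True:
    propagation gives x4=False; an empty clause results — contradiction.
  x2 = False:
    x1 = True:
      propagation gives x3=True, x5=True; contradiction.
    x1 = False:
      propagation gives x4=False, x5=True; contradiction.
x6 = False:
  x1 = True:
    propagation gives x3=True, x5=True, x4=True; an empty clause results — contradiction.
  x1 = False:
    propagation gives x2=False; an empty clause results — contradiction.
Every branch closes, so no satisfying assignment exists.

UNSATISFIABLE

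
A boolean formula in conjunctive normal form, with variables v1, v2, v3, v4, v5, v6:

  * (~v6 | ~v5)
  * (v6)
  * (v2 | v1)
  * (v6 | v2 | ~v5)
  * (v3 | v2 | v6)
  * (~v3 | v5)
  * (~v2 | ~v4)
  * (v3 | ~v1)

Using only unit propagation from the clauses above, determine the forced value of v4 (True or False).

False

Unit clause (v6) sets v6 = True.
From (~v5 | ~v6) and v6 = True: v5 = False.
(v5 | ~v3): since v5 = False, the clause reduces to (~v3). v3 = False.
In (~v1 | v3), v3 is now false; ~v1 must hold, so v1 = False.
(v1 | v2) with v1 = False leaves only v2, so v2 = True.
(~v4 | ~v2): since v2 = True, the clause reduces to (~v4). v4 = False.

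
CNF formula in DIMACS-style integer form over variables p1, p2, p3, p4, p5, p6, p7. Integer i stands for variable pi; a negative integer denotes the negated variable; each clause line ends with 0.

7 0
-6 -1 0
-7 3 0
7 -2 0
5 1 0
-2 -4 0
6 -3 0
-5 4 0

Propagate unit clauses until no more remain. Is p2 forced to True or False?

False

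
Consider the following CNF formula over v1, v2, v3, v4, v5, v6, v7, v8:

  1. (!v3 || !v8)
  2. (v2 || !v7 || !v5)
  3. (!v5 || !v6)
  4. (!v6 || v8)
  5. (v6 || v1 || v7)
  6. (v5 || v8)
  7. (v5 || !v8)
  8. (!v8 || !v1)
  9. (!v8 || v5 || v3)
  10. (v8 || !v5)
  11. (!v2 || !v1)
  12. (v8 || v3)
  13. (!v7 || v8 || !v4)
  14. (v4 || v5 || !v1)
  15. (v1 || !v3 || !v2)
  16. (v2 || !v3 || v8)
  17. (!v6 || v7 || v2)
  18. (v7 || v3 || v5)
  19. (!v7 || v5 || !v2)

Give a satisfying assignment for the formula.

Try v1 = False.
For the remaining variables, v2 = True, v3 = False, v4 = False, v5 = True, v6 = False, v7 = True, v8 = True works.

v1=F, v2=T, v3=F, v4=F, v5=T, v6=F, v7=T, v8=T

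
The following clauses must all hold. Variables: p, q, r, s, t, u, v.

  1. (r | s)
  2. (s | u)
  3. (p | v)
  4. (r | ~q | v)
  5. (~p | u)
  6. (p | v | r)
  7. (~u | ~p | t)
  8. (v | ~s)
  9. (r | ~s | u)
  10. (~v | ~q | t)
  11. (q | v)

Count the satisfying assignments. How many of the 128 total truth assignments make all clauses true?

Split on v, then p.
  v=T, p=T: q free; 3 ways for (r,s,t,u) × 2^1 = 6.
  v=T, p=F: 12 of the 32 assignments to (q,r,s,t,u) work.
  v=F, p=T: remaining (q,r,s,t,u) ∈ {(T,T,F,T,T)} — 1.
  v=F, p=F: a clause becomes empty — 0.
Total: 6 + 12 + 1 + 0 = 19.

19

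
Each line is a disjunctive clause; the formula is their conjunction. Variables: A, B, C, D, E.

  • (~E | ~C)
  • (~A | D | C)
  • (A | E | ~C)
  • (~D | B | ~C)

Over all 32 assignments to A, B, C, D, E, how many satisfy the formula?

Case analysis on C and A:
  C=1, A=1: remaining (B,D,E) ∈ {(0,0,0); (1,0,0); (1,1,0)} — 3.
  C=1, A=0: a clause becomes empty — 0.
  C=0, A=1: remaining (B,D,E) ∈ {(0,1,0); (0,1,1); (1,1,0); (1,1,1)} — 4.
  C=0, A=0: B, D, E free → 2^3 = 8.
Total: 3 + 0 + 4 + 8 = 15.

15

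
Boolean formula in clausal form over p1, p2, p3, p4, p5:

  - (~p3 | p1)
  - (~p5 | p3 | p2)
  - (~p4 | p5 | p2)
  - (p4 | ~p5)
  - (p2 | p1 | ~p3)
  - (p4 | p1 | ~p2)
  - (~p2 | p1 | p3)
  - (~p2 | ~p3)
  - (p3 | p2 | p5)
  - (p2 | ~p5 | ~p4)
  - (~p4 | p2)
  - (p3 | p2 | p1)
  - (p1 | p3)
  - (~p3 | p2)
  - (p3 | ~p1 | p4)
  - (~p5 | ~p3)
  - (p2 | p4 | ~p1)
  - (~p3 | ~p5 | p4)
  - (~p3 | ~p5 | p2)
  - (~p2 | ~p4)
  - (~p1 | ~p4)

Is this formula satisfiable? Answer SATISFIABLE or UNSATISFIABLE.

UNSATISFIABLE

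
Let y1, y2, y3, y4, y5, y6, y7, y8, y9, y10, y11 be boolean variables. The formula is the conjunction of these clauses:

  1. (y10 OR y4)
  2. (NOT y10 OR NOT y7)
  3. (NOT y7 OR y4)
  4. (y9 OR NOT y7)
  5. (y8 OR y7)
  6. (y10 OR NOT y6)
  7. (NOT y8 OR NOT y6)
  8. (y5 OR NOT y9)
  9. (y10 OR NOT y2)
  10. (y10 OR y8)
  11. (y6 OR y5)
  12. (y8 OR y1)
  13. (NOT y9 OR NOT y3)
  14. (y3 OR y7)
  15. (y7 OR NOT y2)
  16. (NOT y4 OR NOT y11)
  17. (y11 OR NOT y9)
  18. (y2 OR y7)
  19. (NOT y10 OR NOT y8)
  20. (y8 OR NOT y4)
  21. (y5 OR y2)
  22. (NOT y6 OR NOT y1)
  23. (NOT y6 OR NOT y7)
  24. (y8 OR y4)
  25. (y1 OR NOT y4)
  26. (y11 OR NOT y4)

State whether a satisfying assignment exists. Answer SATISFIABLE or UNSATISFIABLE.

UNSATISFIABLE

y7 = True:
  propagation gives y10=False, y4=True, y9=True, y6=False; an empty clause results — contradiction.
y7 = False:
  propagation gives y8=True, y6=False, y5=True, y3=True; an empty clause results — contradiction.
Every branch closes, so no satisfying assignment exists.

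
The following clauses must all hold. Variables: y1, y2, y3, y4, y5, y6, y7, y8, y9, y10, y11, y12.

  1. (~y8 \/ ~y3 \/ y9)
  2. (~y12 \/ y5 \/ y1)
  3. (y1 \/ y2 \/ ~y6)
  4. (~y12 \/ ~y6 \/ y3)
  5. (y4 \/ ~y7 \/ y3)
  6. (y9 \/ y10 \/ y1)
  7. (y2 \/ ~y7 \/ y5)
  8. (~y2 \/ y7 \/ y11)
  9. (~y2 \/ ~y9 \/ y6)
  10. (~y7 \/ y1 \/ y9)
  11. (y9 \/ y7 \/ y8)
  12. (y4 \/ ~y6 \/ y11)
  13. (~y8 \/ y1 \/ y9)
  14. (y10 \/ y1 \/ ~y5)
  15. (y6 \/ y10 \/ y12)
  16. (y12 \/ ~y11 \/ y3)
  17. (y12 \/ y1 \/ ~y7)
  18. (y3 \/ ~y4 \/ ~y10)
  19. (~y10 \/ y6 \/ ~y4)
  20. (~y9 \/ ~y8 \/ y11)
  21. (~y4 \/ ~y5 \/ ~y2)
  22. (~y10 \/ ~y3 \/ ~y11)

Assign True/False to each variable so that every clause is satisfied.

y1=T, y2=F, y3=T, y4=F, y5=T, y6=T, y7=T, y8=T, y9=T, y10=F, y11=T, y12=T

Pure literal: y1 appears only positively; assign y1 = True.
Branch on y2: take y2 = False.
Branch on y3: take y3 = True.
Try y4 = False.
For the remaining variables, y5 = True, y6 = True, y7 = True, y8 = True, y9 = True, y10 = False, y11 = True, y12 = True works.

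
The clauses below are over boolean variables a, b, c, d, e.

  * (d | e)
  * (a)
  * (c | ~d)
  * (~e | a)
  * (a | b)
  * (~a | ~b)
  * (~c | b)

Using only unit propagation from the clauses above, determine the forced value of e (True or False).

Unit clause (a) sets a = True.
From (~a | ~b) and a = True: b = False.
(~c | b) with b = False leaves only ~c, so c = False.
From (~d | c) and c = False: d = False.
In (d | e), d is now false; e must hold, so e = True.

True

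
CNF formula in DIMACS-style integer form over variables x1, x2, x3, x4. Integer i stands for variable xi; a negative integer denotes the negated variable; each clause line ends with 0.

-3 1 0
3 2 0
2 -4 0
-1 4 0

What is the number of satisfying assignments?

4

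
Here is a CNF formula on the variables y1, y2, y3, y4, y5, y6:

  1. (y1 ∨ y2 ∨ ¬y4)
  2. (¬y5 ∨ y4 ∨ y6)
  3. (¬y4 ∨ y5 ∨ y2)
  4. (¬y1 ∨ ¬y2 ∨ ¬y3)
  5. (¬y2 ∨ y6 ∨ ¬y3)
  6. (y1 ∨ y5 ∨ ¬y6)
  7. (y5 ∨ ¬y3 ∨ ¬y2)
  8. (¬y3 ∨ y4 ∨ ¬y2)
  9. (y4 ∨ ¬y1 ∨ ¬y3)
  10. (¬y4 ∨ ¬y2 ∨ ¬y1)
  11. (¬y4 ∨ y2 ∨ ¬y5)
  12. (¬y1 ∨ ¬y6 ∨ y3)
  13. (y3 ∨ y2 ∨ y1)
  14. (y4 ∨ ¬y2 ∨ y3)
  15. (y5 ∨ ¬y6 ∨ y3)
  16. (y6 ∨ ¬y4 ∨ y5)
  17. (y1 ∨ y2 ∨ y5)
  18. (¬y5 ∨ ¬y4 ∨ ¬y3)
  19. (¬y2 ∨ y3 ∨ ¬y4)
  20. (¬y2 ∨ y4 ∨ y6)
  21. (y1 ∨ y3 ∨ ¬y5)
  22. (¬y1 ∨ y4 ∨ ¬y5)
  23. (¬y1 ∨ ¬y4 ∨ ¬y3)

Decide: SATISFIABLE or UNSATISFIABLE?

Set y1 = True and propagate.
Set y2 = False and propagate.
Try y3 = False.
  then y6 is forced to False.
For the remaining variables, y4 = False, y5 = False works.
So y1=True  y2=False  y3=False  y4=False  y5=False  y6=False is a satisfying assignment.

SATISFIABLE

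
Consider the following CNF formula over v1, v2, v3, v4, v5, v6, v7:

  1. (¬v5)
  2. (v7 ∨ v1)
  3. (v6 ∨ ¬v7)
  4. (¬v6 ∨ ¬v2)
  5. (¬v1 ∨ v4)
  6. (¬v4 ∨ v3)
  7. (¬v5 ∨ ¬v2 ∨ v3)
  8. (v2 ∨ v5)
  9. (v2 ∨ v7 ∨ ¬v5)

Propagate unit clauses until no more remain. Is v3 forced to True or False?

True

Unit clause (¬v5) sets v5 = False.
From (v2 ∨ v5) and v5 = False: v2 = True.
From (¬v2 ∨ ¬v6) and v2 = True: v6 = False.
(v6 ∨ ¬v7) with v6 = False leaves only ¬v7, so v7 = False.
From (v7 ∨ v1) and v7 = False: v1 = True.
In (¬v1 ∨ v4), ¬v1 is now false; v4 must hold, so v4 = True.
From (v3 ∨ ¬v4) and v4 = True: v3 = True.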